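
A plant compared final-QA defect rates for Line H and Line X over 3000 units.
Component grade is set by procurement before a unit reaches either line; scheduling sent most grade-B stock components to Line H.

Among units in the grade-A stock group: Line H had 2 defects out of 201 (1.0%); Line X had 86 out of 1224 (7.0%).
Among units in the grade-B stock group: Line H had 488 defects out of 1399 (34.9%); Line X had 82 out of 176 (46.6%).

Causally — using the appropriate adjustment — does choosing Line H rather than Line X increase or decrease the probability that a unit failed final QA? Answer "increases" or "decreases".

decreases

Within every component grade level Line H has the lower rate, yet pooled Line X does — Simpson's reversal.
Component grade is set before the line has any effect — it is not caused by the line — and it independently drives the outcome. That makes it a confounder, so the causal comparison is within component grade levels.
Within each level — grade-A stock: 1.0% vs 7.0%; grade-B stock: 34.9% vs 46.6% — Line H is lower every time.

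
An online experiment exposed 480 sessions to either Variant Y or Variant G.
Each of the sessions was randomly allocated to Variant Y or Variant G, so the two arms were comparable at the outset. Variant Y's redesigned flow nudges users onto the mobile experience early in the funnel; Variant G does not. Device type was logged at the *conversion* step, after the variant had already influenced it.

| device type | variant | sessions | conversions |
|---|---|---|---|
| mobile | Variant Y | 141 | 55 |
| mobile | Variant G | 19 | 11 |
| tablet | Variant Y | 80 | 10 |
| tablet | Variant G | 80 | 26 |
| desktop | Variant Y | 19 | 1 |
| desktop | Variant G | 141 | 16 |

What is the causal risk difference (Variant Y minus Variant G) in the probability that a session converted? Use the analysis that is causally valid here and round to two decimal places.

Device type is downstream of the variant. One should not condition on a consequence of treatment, so the overall rates are the right comparison.
The causal difference is the pooled difference: 0.275 − 0.221 = +0.054.

+0.05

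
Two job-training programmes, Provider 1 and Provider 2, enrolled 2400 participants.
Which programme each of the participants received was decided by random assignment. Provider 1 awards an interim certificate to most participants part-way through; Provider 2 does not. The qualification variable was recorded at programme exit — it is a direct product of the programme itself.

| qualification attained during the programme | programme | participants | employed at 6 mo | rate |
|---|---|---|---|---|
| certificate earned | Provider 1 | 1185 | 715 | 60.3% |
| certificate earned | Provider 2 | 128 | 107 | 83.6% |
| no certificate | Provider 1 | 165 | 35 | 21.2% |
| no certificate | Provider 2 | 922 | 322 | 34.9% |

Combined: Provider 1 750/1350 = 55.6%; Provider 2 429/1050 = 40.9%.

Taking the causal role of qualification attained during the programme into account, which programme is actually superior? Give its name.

Provider 1

The distribution of qualification attained during the programme is itself part of what the programme does — it is an intermediate outcome. Holding it fixed would remove that part of the effect; the total effect is the pooled difference.
Pooled: Provider 1 55.6% vs Provider 2 40.9%; Provider 1 is higher overall.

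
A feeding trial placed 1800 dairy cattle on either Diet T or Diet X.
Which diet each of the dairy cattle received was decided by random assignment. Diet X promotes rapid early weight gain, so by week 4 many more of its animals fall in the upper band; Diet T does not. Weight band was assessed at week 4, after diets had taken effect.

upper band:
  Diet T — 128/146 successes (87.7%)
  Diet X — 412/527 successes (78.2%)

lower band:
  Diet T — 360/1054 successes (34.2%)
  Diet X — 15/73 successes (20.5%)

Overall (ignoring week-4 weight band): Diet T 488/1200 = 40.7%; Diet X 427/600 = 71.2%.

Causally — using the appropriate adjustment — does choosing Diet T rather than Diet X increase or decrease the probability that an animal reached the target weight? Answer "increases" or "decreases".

decreases

The stratified and pooled comparisons disagree (Diet T wins within each week-4 weight band; Diet X wins overall), so the answer turns on the causal role of week-4 weight band.
Stratifying would compare diets among dairy cattle the diets themselves sorted into week-4 weight band groups — a form of selection on an intermediate. The unconditioned pooled rates give the total causal effect.
Pooled: Diet T 40.7% vs Diet X 71.2%; Diet X is higher overall.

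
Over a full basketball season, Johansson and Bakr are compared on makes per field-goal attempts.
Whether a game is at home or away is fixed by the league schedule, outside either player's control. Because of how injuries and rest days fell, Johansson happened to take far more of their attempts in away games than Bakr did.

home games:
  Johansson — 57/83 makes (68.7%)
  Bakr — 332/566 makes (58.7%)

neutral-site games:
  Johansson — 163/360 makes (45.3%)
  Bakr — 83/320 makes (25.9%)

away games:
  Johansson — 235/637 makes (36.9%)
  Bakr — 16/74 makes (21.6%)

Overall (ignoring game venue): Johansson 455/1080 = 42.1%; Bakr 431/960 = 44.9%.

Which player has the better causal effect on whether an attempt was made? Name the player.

Within every game venue level Johansson has the higher rate, yet pooled Bakr does — Simpson's reversal.
The imbalance in game venue arose from how field-goal attempts were allocated, not from anything the player did; and game venue independently affects the outcome. The pooled gap is confounded — condition on game venue.
Within each level — home games: 68.7% vs 58.7%; neutral-site games: 45.3% vs 25.9%; away games: 36.9% vs 21.6% — Johansson is higher every time.

Johansson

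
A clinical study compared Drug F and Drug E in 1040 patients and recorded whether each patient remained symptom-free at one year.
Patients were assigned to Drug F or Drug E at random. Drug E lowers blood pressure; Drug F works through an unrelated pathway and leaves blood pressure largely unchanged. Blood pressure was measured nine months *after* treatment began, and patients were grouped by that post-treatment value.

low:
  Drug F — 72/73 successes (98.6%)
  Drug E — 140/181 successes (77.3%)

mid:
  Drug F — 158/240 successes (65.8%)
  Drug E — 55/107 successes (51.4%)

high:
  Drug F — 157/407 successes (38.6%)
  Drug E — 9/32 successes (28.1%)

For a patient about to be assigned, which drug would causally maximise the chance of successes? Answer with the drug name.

Drug E

Blood pressure is recorded after the drug and is itself shifted by it — it sits on the causal path from drug to outcome. Conditioning on a mediator would strip out part of the effect we want; the pooled comparison gives the total causal effect.
Pooled: Drug F 53.8% vs Drug E 63.7%; Drug E is higher overall.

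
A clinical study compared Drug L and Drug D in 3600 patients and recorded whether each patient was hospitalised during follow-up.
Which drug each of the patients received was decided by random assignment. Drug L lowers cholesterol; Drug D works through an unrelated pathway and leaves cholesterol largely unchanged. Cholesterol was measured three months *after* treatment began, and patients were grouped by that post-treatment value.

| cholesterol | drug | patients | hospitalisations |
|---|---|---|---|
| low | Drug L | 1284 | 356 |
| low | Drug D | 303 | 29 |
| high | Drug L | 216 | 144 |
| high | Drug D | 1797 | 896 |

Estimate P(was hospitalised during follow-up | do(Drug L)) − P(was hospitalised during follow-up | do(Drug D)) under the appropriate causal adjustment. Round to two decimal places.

Cholesterol here is a post-treatment variable shaped by the drug; conditioning on it would introduce bias rather than remove it. The overall comparison is the causal one.
The causal difference is the pooled difference: 0.333 − 0.440 = -0.107.

-0.11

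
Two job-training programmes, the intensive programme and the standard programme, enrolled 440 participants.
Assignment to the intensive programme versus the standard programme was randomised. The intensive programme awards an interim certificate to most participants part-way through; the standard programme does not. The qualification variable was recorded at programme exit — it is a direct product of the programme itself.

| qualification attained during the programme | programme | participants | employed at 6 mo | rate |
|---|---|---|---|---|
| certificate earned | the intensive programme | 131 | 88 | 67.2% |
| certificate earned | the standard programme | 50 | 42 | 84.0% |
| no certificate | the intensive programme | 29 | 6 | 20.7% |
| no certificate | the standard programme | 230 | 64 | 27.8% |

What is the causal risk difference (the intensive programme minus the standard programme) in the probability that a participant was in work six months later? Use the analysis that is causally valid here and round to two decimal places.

The stratified and pooled comparisons disagree (the standard programme wins within each qualification attained during the programme; the intensive programme wins overall), so the answer turns on the causal role of qualification attained during the programme.
Qualification attained during the programme is downstream of the programme. One should not condition on a consequence of treatment, so the overall rates are the right comparison.
The causal difference is the pooled difference: 0.588 − 0.379 = +0.209.

+0.21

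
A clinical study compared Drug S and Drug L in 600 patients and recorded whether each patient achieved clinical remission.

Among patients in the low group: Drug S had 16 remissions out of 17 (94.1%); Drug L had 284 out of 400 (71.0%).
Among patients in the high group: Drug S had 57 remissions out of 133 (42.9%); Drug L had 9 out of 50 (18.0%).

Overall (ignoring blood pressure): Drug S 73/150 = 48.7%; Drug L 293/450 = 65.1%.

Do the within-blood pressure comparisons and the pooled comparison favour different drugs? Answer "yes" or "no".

Within each blood pressure level (low 94.1% vs 71.0%; high 42.9% vs 18.0%), Drug S has the higher rate every time. Pooled: 48.7% vs 65.1% — Drug L has the higher rate overall. The two comparisons disagree.

yes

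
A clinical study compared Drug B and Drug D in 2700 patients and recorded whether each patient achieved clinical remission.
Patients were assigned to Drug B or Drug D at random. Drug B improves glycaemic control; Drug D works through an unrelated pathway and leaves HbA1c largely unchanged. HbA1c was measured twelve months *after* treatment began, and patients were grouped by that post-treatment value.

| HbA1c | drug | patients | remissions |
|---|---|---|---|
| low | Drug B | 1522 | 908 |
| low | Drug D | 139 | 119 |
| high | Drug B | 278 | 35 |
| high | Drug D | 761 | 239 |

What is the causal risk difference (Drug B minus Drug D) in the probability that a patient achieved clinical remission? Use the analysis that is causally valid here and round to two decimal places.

+0.13

The stratified and pooled comparisons disagree (Drug D wins within each HbA1c; Drug B wins overall), so the answer turns on the causal role of HbA1c.
The distribution of HbA1c is itself part of what the drug does — it is an intermediate outcome. Holding it fixed would remove that part of the effect; the total effect is the pooled difference.
The causal difference is the pooled difference: 0.524 − 0.398 = +0.126.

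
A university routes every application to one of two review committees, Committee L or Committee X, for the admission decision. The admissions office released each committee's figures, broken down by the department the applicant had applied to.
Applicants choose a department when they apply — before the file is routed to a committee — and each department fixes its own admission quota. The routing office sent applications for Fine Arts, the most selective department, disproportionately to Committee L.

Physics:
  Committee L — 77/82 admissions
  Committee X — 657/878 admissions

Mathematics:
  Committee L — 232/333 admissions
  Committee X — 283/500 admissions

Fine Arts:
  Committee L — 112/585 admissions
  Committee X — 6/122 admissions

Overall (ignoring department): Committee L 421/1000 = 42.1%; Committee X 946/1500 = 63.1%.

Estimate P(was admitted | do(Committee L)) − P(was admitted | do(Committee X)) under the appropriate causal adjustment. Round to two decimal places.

+0.16

Department is set before the review committee has any effect — it is not caused by the review committee — and it independently drives the outcome. That makes it a confounder, so the causal comparison is within department levels.
Adjusting over the population distribution of department: 0.384·(0.939−0.748) + 0.333·(0.697−0.566) + 0.283·(0.191−0.049) = +0.157.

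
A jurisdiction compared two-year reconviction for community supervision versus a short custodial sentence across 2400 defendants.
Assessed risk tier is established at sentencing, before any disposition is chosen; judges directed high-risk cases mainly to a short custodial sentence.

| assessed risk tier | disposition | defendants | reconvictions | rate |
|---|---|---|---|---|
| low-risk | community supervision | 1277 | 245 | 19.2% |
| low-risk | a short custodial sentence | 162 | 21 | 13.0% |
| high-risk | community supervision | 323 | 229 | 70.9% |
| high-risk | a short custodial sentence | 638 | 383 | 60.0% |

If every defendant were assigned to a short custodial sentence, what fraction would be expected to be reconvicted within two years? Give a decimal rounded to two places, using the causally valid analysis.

Within every assessed risk tier level a short custodial sentence has the lower rate, yet pooled community supervision does — Simpson's reversal.
Here assessed risk tier is a common cause — it drives both which disposition a case falls under and the outcome. The crude comparison mixes populations; the stratum-specific rates are the causally relevant ones.
Standardising a short custodial sentence to the population assessed risk tier mix: 0.600·21/162 + 0.400·383/638 = 0.318.

0.32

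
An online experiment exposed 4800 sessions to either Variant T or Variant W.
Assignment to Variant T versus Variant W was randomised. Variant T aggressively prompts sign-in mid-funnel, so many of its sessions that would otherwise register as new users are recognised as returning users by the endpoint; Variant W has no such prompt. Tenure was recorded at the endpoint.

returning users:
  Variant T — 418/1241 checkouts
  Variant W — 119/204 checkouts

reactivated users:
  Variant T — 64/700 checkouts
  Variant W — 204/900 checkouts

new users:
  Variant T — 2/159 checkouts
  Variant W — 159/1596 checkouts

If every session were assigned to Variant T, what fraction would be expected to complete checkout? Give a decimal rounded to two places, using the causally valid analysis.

The user tenure-specific comparison favours Variant W throughout, but the pooled figures favour Variant T. The question is whether to condition on user tenure.
User tenure is recorded after the variant and is itself shifted by it — it sits on the causal path from variant to outcome. Conditioning on a mediator would strip out part of the effect we want; the pooled comparison gives the total causal effect.
So P(outcome | do(Variant T)) is just the pooled rate for Variant T: 484/2100 = 0.230.

0.23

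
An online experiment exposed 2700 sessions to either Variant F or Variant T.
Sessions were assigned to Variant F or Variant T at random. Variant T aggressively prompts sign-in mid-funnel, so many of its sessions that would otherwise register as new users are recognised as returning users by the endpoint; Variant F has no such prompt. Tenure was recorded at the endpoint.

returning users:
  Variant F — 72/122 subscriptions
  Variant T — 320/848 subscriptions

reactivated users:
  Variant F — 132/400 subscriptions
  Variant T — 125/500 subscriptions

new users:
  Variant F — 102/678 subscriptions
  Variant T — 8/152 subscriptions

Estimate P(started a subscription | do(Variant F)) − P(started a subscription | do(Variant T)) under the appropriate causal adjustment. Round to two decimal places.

-0.05

Stratifying would compare variants among sessions the variants themselves sorted into user tenure groups — a form of selection on an intermediate. The unconditioned pooled rates give the total causal effect.
The causal difference is the pooled difference: 0.255 − 0.302 = -0.047.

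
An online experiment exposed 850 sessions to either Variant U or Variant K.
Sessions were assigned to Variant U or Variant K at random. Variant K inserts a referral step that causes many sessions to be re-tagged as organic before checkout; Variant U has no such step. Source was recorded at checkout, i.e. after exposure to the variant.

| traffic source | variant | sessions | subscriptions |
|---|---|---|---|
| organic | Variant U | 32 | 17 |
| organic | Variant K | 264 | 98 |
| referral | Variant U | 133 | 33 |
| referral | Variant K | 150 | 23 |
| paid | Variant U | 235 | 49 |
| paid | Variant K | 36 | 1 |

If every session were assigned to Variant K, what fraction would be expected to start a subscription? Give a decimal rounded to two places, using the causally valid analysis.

Traffic source is recorded after the variant and is itself shifted by it — it sits on the causal path from variant to outcome. Conditioning on a mediator would strip out part of the effect we want; the pooled comparison gives the total causal effect.
So P(outcome | do(Variant K)) is just the pooled rate for Variant K: 122/450 = 0.271.

0.27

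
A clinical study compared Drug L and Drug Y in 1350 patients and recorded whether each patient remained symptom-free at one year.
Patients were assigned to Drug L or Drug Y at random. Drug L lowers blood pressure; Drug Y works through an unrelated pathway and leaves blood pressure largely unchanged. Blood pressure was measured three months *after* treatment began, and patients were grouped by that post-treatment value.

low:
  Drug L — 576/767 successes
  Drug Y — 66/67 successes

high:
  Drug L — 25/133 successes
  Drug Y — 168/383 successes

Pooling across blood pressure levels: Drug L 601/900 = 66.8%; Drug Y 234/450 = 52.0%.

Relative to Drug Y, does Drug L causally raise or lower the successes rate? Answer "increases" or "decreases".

increases

Blood pressure is downstream of the drug. One should not condition on a consequence of treatment, so the overall rates are the right comparison.
Pooled: Drug L 66.8% vs Drug Y 52.0%; Drug L is higher overall.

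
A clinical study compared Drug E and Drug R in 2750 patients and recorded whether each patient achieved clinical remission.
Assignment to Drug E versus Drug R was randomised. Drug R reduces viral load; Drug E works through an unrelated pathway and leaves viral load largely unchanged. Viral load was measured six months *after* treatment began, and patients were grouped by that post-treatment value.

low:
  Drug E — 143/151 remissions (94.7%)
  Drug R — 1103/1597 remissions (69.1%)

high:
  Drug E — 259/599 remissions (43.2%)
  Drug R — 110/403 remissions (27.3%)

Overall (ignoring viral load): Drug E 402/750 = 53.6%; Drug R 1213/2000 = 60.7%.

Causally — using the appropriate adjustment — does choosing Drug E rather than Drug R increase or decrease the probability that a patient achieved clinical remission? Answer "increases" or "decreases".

decreases

The stratified and pooled comparisons disagree (Drug E wins within each viral load; Drug R wins overall), so the answer turns on the causal role of viral load.
The distribution of viral load is itself part of what the drug does — it is an intermediate outcome. Holding it fixed would remove that part of the effect; the total effect is the pooled difference.
Pooled: Drug E 53.6% vs Drug R 60.7%; Drug R is higher overall.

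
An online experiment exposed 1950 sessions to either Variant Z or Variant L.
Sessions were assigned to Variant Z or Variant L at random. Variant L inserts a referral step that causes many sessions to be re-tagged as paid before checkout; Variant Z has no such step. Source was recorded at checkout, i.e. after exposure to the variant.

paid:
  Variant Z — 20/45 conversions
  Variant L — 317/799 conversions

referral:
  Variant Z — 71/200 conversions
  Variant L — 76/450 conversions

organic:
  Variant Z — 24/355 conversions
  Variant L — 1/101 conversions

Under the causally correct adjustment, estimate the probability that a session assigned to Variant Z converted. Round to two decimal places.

Traffic source is recorded after the variant and is itself shifted by it — it sits on the causal path from variant to outcome. Conditioning on a mediator would strip out part of the effect we want; the pooled comparison gives the total causal effect.
So P(outcome | do(Variant Z)) is just the pooled rate for Variant Z: 115/600 = 0.192.

0.19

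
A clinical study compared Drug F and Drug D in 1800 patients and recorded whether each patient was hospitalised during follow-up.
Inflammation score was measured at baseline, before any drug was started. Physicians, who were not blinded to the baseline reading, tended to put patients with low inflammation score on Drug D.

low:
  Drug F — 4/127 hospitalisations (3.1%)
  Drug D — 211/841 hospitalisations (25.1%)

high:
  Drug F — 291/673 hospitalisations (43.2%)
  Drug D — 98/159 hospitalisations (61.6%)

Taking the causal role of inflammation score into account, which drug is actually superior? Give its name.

The inflammation score-specific comparison favours Drug F throughout, but the pooled figures favour Drug D. The question is whether to condition on inflammation score.
The imbalance in inflammation score arose from how patients were allocated, not from anything the drug did; and inflammation score independently affects the outcome. The pooled gap is confounded — condition on inflammation score.
Within each level — low: 3.1% vs 25.1%; high: 43.2% vs 61.6% — Drug F is lower every time.

Drug F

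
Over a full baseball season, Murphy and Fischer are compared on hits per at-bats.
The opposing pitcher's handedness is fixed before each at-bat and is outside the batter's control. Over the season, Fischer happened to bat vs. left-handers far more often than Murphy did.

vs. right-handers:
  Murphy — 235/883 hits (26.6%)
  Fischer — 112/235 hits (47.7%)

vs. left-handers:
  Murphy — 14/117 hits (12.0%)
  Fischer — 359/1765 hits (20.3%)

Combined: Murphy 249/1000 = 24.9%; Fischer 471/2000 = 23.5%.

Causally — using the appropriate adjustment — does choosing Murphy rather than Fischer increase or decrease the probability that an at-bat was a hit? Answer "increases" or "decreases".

Within every pitcher handedness level Fischer has the higher rate, yet pooled Murphy does — Simpson's reversal.
Pitcher handedness is set before the player has any effect — it is not caused by the player — and it independently drives the outcome. That makes it a confounder, so the causal comparison is within pitcher handedness levels.
Within each level — vs. right-handers: 26.6% vs 47.7%; vs. left-handers: 12.0% vs 20.3% — Fischer is higher every time.

decreases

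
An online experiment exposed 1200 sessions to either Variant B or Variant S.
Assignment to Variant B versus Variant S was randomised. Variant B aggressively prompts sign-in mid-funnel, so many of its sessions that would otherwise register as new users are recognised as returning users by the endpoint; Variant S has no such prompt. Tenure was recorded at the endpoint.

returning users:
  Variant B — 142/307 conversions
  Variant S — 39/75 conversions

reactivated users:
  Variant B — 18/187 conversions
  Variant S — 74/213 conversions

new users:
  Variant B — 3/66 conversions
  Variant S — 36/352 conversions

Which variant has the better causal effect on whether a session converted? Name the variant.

Variant B

User tenure here is a post-treatment variable shaped by the variant; conditioning on it would introduce bias rather than remove it. The overall comparison is the causal one.
Pooled: Variant B 29.1% vs Variant S 23.3%; Variant B is higher overall.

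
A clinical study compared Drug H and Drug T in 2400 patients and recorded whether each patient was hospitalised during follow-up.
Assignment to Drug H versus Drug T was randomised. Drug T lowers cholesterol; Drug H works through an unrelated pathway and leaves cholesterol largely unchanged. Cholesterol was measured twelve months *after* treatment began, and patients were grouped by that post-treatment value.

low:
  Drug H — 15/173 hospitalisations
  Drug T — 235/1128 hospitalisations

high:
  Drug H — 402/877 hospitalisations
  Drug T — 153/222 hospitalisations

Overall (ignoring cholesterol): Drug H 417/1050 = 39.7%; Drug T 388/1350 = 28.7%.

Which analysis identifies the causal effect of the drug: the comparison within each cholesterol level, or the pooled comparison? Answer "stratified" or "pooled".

pooled

Within every cholesterol level Drug H has the lower rate, yet pooled Drug T does — Simpson's reversal.
Because the drug influences cholesterol, cholesterol is a post-treatment mediator, not a confounder. Stratifying on it would bias the estimate; the causal effect is the crude pooled difference.
Pooled: Drug H 39.7% vs Drug T 28.7%; Drug T is lower overall.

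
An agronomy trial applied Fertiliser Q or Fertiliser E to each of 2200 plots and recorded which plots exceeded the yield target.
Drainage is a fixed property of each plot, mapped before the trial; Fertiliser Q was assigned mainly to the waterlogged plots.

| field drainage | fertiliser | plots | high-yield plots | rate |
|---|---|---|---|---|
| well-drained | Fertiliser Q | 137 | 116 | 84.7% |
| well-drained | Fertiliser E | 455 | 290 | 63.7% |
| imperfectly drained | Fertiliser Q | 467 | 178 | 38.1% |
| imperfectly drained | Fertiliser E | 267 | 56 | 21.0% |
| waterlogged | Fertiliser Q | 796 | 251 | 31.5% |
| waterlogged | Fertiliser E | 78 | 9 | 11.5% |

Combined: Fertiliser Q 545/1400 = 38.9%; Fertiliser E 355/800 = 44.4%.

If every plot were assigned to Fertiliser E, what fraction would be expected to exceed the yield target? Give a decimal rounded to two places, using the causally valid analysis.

Field drainage differs across fertilisers for reasons unrelated to any effect of the fertiliser itself, and it separately predicts the outcome — a classic confounder. We must compare within field drainage levels.
Standardising Fertiliser E to the population field drainage mix: 0.269·290/455 + 0.334·56/267 + 0.397·9/78 = 0.287.

0.29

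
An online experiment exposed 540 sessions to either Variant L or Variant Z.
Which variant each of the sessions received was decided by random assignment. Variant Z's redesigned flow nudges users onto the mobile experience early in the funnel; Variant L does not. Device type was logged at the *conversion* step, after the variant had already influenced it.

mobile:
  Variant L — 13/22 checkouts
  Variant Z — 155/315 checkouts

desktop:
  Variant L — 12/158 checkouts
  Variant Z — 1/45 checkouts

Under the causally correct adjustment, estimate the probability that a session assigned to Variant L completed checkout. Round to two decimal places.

0.14

The device type-specific comparison favours Variant L throughout, but the pooled figures favour Variant Z. The question is whether to condition on device type.
Device type is recorded after the variant and is itself shifted by it — it sits on the causal path from variant to outcome. Conditioning on a mediator would strip out part of the effect we want; the pooled comparison gives the total causal effect.
So P(outcome | do(Variant L)) is just the pooled rate for Variant L: 25/180 = 0.139.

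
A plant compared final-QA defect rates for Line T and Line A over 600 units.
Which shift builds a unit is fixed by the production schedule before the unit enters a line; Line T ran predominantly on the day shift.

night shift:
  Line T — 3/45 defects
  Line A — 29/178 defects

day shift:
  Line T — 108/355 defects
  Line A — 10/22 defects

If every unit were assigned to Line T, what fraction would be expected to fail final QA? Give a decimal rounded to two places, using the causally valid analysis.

0.22

The stratified and pooled comparisons disagree (Line T wins within each shift; Line A wins overall), so the answer turns on the causal role of shift.
Shift is set before the line has any effect — it is not caused by the line — and it independently drives the outcome. That makes it a confounder, so the causal comparison is within shift levels.
Standardising Line T to the population shift mix: 0.372·3/45 + 0.628·108/355 = 0.216.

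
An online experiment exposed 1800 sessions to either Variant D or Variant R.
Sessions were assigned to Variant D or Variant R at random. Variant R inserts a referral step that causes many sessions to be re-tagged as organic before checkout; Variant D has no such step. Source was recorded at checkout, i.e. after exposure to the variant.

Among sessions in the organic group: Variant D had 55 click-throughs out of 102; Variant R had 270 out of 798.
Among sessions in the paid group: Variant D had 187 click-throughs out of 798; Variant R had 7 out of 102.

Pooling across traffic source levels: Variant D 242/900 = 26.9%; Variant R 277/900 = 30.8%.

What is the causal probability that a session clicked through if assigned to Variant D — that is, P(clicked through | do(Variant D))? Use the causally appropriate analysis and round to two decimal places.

Traffic source is recorded after the variant and is itself shifted by it — it sits on the causal path from variant to outcome. Conditioning on a mediator would strip out part of the effect we want; the pooled comparison gives the total causal effect.
So P(outcome | do(Variant D)) is just the pooled rate for Variant D: 242/900 = 0.269.

0.27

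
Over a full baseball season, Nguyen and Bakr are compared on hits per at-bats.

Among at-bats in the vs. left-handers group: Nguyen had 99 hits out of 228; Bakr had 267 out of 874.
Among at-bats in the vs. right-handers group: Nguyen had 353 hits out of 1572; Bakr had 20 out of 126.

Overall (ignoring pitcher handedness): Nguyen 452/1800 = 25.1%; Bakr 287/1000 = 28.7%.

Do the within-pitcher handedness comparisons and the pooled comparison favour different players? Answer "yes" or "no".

Within each pitcher handedness level (vs. left-handers 43.4% vs 30.5%; vs. right-handers 22.5% vs 15.9%), Nguyen has the higher rate every time. Pooled: 25.1% vs 28.7% — Bakr has the higher rate overall. The two comparisons disagree.

yes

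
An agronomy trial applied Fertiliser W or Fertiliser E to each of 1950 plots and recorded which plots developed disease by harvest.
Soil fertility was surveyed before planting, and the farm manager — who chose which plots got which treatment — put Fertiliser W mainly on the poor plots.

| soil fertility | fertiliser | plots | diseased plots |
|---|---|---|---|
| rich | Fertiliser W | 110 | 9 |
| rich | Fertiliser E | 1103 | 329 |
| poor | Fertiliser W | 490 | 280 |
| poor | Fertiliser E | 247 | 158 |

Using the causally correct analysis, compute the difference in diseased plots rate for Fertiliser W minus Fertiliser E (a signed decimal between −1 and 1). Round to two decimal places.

-0.16

Fertiliser W is lower inside every soil fertility stratum but Fertiliser E is lower in aggregate. Whether to stratify depends on how soil fertility relates to the fertiliser.
Soil fertility satisfies the back-door criterion: it is not a descendant of the fertiliser, and it blocks the spurious path from fertiliser to outcome. Adjusting for it (i.e., using the within-soil fertility rates) gives the causal effect.
Adjusting over the population distribution of soil fertility: 0.622·(0.082−0.298) + 0.378·(0.571−0.640) = -0.160.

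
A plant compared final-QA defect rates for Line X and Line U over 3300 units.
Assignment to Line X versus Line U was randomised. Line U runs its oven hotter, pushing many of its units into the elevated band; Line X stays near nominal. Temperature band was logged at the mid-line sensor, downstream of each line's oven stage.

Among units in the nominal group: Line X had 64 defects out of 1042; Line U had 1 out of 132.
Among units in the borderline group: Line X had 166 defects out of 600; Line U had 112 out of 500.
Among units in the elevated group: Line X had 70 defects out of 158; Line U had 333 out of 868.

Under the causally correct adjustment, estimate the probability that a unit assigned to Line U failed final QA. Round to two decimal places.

Stratifying would compare lines among units the lines themselves sorted into in-process temperature band groups — a form of selection on an intermediate. The unconditioned pooled rates give the total causal effect.
So P(outcome | do(Line U)) is just the pooled rate for Line U: 446/1500 = 0.297.

0.30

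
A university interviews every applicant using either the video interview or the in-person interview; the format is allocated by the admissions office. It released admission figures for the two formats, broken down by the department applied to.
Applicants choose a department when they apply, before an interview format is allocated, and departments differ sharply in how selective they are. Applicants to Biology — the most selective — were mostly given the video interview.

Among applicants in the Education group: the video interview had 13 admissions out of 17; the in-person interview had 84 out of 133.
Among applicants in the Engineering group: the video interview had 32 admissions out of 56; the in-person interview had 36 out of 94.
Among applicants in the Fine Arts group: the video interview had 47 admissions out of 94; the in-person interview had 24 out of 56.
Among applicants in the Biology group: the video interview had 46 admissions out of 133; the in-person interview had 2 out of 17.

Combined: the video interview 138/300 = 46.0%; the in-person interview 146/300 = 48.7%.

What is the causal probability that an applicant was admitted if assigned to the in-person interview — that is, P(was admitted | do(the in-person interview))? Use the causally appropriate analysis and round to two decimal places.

Nothing the interview format does changes department; the imbalance is an allocation artefact. With department also predicting the outcome, the pooled figure is confounded, and the within-stratum comparison is the causal one.
Standardising the in-person interview to the population department mix: 0.250·84/133 + 0.250·36/94 + 0.250·24/56 + 0.250·2/17 = 0.390.

0.39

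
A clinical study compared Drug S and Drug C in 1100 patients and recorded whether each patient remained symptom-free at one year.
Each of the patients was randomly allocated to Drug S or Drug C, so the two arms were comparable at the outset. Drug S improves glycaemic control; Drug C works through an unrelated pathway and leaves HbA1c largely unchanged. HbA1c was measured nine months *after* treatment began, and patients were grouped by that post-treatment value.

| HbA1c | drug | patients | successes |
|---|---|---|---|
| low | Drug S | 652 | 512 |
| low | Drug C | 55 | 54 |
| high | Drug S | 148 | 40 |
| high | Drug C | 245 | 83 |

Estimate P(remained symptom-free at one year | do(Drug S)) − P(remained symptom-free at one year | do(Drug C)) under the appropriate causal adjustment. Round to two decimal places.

The stratified and pooled comparisons disagree (Drug C wins within each HbA1c; Drug S wins overall), so the answer turns on the causal role of HbA1c.
Because the drug influences HbA1c, HbA1c is a post-treatment mediator, not a confounder. Stratifying on it would bias the estimate; the causal effect is the crude pooled difference.
The causal difference is the pooled difference: 0.690 − 0.457 = +0.233.

+0.23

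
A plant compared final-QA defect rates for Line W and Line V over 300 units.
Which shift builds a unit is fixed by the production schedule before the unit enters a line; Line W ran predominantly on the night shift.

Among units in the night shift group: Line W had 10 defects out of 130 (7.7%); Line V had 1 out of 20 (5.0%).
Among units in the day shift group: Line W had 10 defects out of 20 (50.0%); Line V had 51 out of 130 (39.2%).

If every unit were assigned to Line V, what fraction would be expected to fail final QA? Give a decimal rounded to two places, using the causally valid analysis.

The stratified and pooled comparisons disagree (Line V wins within each shift; Line W wins overall), so the answer turns on the causal role of shift.
Shift differs across lines for reasons unrelated to any effect of the line itself, and it separately predicts the outcome — a classic confounder. We must compare within shift levels.
Standardising Line V to the population shift mix: 0.500·1/20 + 0.500·51/130 = 0.221.

0.22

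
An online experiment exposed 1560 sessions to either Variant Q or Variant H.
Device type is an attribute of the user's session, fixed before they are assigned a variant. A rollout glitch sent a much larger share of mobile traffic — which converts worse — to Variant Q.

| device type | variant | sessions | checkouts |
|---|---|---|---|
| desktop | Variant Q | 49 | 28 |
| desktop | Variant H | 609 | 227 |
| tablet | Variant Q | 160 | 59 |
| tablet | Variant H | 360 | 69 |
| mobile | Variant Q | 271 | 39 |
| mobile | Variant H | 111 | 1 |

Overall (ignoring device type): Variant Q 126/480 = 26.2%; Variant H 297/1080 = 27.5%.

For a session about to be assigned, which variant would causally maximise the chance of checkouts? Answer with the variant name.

Within every device type level Variant Q has the higher rate, yet pooled Variant H does — Simpson's reversal.
Device type is set before the variant has any effect — it is not caused by the variant — and it independently drives the outcome. That makes it a confounder, so the causal comparison is within device type levels.
Within each level — desktop: 57.1% vs 37.3%; tablet: 36.9% vs 19.2%; mobile: 14.4% vs 0.9% — Variant Q is higher every time.

Variant Q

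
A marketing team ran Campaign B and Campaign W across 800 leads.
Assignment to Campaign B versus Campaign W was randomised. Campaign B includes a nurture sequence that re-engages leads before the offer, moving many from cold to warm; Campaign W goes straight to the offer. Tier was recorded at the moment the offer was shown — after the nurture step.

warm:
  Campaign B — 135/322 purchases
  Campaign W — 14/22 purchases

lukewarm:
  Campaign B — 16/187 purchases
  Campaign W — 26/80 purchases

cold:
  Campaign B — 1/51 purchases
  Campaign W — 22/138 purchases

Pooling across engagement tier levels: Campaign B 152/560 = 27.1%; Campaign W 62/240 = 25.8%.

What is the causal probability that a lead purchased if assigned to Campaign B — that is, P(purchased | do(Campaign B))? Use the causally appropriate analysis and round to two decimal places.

Engagement tier is downstream of the campaign. One should not condition on a consequence of treatment, so the overall rates are the right comparison.
So P(outcome | do(Campaign B)) is just the pooled rate for Campaign B: 152/560 = 0.271.

0.27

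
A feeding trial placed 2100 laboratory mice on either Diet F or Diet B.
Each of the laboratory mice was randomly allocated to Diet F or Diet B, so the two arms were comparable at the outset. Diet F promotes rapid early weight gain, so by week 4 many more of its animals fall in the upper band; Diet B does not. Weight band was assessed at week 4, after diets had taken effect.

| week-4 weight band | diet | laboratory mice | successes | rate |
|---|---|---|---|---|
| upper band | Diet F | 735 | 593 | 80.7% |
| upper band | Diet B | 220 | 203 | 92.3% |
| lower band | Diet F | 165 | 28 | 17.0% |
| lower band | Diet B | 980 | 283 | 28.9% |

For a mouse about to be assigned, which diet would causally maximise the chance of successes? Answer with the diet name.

Diet F

Week-4 weight band here is a post-treatment variable shaped by the diet; conditioning on it would introduce bias rather than remove it. The overall comparison is the causal one.
Pooled: Diet F 69.0% vs Diet B 40.5%; Diet F is higher overall.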